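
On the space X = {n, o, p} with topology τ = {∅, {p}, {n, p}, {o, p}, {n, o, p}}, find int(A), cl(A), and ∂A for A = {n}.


int(A) = ∅, cl(A) = {n}, ∂A = {n}.

Closed sets in (X, τ) are complements of opens:
  closed(X, τ) = {∅, {n}, {o}, {n, o}, {n, o, p}}.
int(A) = ⋃ {U ∈ τ : U ⊆ A}. Opens contained in A: ∅.
Taking the union of these: int(A) = ∅.
cl(A) = ⋂ {C closed : A ⊆ C}. Closed sets containing A: {n}, {n, o}, {n, o, p}.
Intersecting these: cl(A) = {n}.
∂A = cl(A) ∖ int(A) = {n} ∖ ∅ = {n}.


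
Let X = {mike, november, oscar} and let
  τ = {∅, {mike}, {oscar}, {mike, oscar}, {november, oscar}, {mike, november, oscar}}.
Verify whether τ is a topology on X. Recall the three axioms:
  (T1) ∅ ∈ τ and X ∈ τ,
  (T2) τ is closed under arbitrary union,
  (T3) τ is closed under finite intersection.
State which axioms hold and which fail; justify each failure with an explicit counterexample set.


τ IS a topology on X.

Axiom (T1): ∅ ∈ τ? Yes; X ∈ τ? Yes.
Axiom (T2/T3): check pairwise unions and intersections of members of τ.
All pairwise intersections and unions checked — each lies in τ. Therefore τ satisfies (T1), (T2), (T3): it IS a topology on X.


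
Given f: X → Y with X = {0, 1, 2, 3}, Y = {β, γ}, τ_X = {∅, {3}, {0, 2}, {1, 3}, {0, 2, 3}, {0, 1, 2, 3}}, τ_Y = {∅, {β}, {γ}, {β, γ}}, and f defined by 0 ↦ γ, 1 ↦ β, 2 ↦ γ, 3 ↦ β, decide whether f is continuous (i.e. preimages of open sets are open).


f IS continuous.

Compute f^{-1}(U) for each U ∈ τ_Y:
  U = ∅: f^{-1}(U) = ∅ ∈ τ_X ✓.
  U = {β}: f^{-1}(U) = {1, 3} ∈ τ_X ✓.
  U = {γ}: f^{-1}(U) = {0, 2} ∈ τ_X ✓.
  U = {β, γ}: f^{-1}(U) = {0, 1, 2, 3} ∈ τ_X ✓.
Every preimage lies in τ_X, so f IS continuous.


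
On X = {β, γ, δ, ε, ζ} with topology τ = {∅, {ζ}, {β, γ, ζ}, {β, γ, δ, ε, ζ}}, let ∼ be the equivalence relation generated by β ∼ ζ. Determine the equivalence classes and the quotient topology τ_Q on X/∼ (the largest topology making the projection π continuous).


X/∼ = {[β=ζ], [γ], [δ], [ε]}; |τ_Q| = 3.

Equivalence classes: [β=ζ], [γ], [δ], [ε].
Quotient map π: X → X/∼ sends β ↦ [β=ζ], γ ↦ [γ], δ ↦ [δ], ε ↦ [ε], ζ ↦ [β=ζ].
For each subset V ⊆ X/∼, compute π^{-1}(V) ⊆ X and check whether π^{-1}(V) ∈ τ. V is open in τ_Q iff π^{-1}(V) ∈ τ.
  V = {}: π^{-1}(V) = ∅ ∈ τ ✓.
  V = {[β=ζ]}: π^{-1}(V) = {β, ζ} ∉ τ ✗.
  V = {[γ]}: π^{-1}(V) = {γ} ∉ τ ✗.
  V = {[β=ζ], [γ]}: π^{-1}(V) = {β, γ, ζ} ∈ τ ✓.
  V = {[δ]}: π^{-1}(V) = {δ} ∉ τ ✗.
  V = {[β=ζ], [δ]}: π^{-1}(V) = {β, δ, ζ} ∉ τ ✗.
  V = {[γ], [δ]}: π^{-1}(V) = {γ, δ} ∉ τ ✗.
  V = {[β=ζ], [γ], [δ]}: π^{-1}(V) = {β, γ, δ, ζ} ∉ τ ✗.
  V = {[ε]}: π^{-1}(V) = {ε} ∉ τ ✗.
  V = {[β=ζ], [ε]}: π^{-1}(V) = {β, ε, ζ} ∉ τ ✗.
  V = {[γ], [ε]}: π^{-1}(V) = {γ, ε} ∉ τ ✗.
  V = {[β=ζ], [γ], [ε]}: π^{-1}(V) = {β, γ, ε, ζ} ∉ τ ✗.
  V = {[δ], [ε]}: π^{-1}(V) = {δ, ε} ∉ τ ✗.
  V = {[β=ζ], [δ], [ε]}: π^{-1}(V) = {β, δ, ε, ζ} ∉ τ ✗.
  V = {[γ], [δ], [ε]}: π^{-1}(V) = {γ, δ, ε} ∉ τ ✗.
  V = {[β=ζ], [γ], [δ], [ε]}: π^{-1}(V) = {β, γ, δ, ε, ζ} ∈ τ ✓.
Open sets in the quotient: τ_Q = {{}, {[β=ζ], [γ]}, {[β=ζ], [γ], [δ], [ε]}} (3 elements).


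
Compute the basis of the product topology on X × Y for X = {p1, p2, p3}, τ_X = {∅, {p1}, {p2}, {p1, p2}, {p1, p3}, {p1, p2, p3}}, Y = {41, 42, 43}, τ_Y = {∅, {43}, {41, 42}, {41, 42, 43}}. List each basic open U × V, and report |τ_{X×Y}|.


Basis B = {∅ × ∅, {p1} × {43}, {p2} × {43}, {p1} × {41, 42}, {p1, p2} × {43}, {p1, p3} × {43}, {p2} × {41, 42}, {p1} × {41, 42, 43}, {p1, p2, p3} × {43}, {p2} × {41, 42, 43}, {p1, p2} × {41, 42}, {p1, p3} × {41, 42}, {p1, p2} × {41, 42, 43}, {p1, p3} × {41, 42, 43}, {p1, p2, p3} × {41, 42}, {p1, p2, p3} × {41, 42, 43}}; |τ_{X×Y}| = 36.

Enumerate products U × V with U ∈ τ_X, V ∈ τ_Y (deduplicated):
  ∅ × ∅ = {} (∅)
  {p1} × {43} = {(p1,43)}
  {p2} × {43} = {(p2,43)}
  {p1} × {41, 42} = {(p1,41), (p1,42)}
  {p1, p2} × {43} = {(p1,43), (p2,43)}
  {p1, p3} × {43} = {(p1,43), (p3,43)}
  {p2} × {41, 42} = {(p2,41), (p2,42)}
  {p1} × {41, 42, 43} = {(p1,41), (p1,42), (p1,43)}
  {p1, p2, p3} × {43} = {(p1,43), (p2,43), (p3,43)}
  {p2} × {41, 42, 43} = {(p2,41), (p2,42), (p2,43)}
  {p1, p2} × {41, 42} = {(p1,41), (p1,42), (p2,41), (p2,42)}
  {p1, p3} × {41, 42} = {(p1,41), (p1,42), (p3,41), (p3,42)}
  {p1, p2} × {41, 42, 43} = {(p1,41), (p1,42), (p1,43), (p2,41), (p2,42), (p2,43)}
  {p1, p3} × {41, 42, 43} = {(p1,41), (p1,42), (p1,43), (p3,41), (p3,42), (p3,43)}
  {p1, p2, p3} × {41, 42} = {(p1,41), (p1,42), (p2,41), (p2,42), (p3,41), (p3,42)}
  {p1, p2, p3} × {41, 42, 43} = {(p1,41), (p1,42), (p1,43), (p2,41), (p2,42), (p2,43), (p3,41), (p3,42), (p3,43)}
These 16 distinct sets form the basis B.
Close under arbitrary unions to get τ_{X×Y}; counting gives |τ_{X×Y}| = 36.


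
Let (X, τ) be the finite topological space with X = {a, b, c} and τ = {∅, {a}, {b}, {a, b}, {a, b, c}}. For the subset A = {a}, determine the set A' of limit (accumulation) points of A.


A' = {c}

For each x ∈ X, list the open sets U ∈ τ with x ∈ U, then check whether U ∩ (A ∖ {x}) ≠ ∅ for every such U.
  x = a: open {a} ∋ x has {a} ∩ (A ∖ {a}) = ∅, so x is NOT a limit point.
  x = b: open {b} ∋ x has {b} ∩ (A ∖ {b}) = ∅, so x is NOT a limit point.
  x = c: opens ∋ x are {a, b, c}; each meets A ∖ {c}, so x IS a limit point.
Collecting: A' = {c}.


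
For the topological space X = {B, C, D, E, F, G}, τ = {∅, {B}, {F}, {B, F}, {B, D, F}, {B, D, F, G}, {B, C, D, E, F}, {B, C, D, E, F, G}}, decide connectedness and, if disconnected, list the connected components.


(X, τ) is connected.

Find clopen sets (U ∈ τ with X ∖ U ∈ τ):
  U = ∅, X ∖ U = {B, C, D, E, F, G} — both open, so U is clopen.
  U = {B, C, D, E, F, G}, X ∖ U = ∅ — both open, so U is clopen.
Only trivial clopens (∅ and X) exist, so (X, τ) is connected.
Compute connected components by grouping points that agree on all clopens:
  component: {B, C, D, E, F, G}


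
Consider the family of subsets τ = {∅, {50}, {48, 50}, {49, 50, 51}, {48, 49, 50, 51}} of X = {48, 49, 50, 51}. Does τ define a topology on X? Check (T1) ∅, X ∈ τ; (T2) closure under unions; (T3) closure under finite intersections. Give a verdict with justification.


τ IS a topology on X.

Axiom (T1): ∅ ∈ τ? Yes; X ∈ τ? Yes.
Axiom (T2/T3): check pairwise unions and intersections of members of τ.
All pairwise intersections and unions checked — each lies in τ. Therefore τ satisfies (T1), (T2), (T3): it IS a topology on X.


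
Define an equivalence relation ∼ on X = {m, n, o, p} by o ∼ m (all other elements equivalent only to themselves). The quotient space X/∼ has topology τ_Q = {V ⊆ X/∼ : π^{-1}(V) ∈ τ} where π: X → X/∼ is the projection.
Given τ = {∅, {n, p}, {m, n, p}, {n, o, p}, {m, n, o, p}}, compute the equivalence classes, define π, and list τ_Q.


X/∼ = {[m=o], [n], [p]}; |τ_Q| = 3.

Equivalence classes: [m=o], [n], [p].
Quotient map π: X → X/∼ sends m ↦ [m=o], n ↦ [n], o ↦ [m=o], p ↦ [p].
For each subset V ⊆ X/∼, compute π^{-1}(V) ⊆ X and check whether π^{-1}(V) ∈ τ. V is open in τ_Q iff π^{-1}(V) ∈ τ.
  V = {}: π^{-1}(V) = ∅ ∈ τ ✓.
  V = {[m=o]}: π^{-1}(V) = {m, o} ∉ τ ✗.
  V = {[n]}: π^{-1}(V) = {n} ∉ τ ✗.
  V = {[m=o], [n]}: π^{-1}(V) = {m, n, o} ∉ τ ✗.
  V = {[p]}: π^{-1}(V) = {p} ∉ τ ✗.
  V = {[m=o], [p]}: π^{-1}(V) = {m, o, p} ∉ τ ✗.
  V = {[n], [p]}: π^{-1}(V) = {n, p} ∈ τ ✓.
  V = {[m=o], [n], [p]}: π^{-1}(V) = {m, n, o, p} ∈ τ ✓.
Open sets in the quotient: τ_Q = {{}, {[n], [p]}, {[m=o], [n], [p]}} (3 elements).


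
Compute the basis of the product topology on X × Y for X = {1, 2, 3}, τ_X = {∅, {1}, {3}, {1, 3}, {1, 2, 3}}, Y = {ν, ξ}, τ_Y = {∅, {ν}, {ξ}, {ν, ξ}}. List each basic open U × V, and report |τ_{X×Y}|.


Basis B = {∅ × ∅, {1} × {ν}, {1} × {ξ}, {3} × {ν}, {3} × {ξ}, {1} × {ν, ξ}, {1, 3} × {ν}, {1, 3} × {ξ}, {3} × {ν, ξ}, {1, 2, 3} × {ν}, {1, 2, 3} × {ξ}, {1, 3} × {ν, ξ}, {1, 2, 3} × {ν, ξ}}; |τ_{X×Y}| = 25.

Enumerate products U × V with U ∈ τ_X, V ∈ τ_Y (deduplicated):
  ∅ × ∅ = {} (∅)
  {1} × {ν} = {(1,ν)}
  {1} × {ξ} = {(1,ξ)}
  {3} × {ν} = {(3,ν)}
  {3} × {ξ} = {(3,ξ)}
  {1} × {ν, ξ} = {(1,ν), (1,ξ)}
  {1, 3} × {ν} = {(1,ν), (3,ν)}
  {1, 3} × {ξ} = {(1,ξ), (3,ξ)}
  {3} × {ν, ξ} = {(3,ν), (3,ξ)}
  {1, 2, 3} × {ν} = {(1,ν), (2,ν), (3,ν)}
  {1, 2, 3} × {ξ} = {(1,ξ), (2,ξ), (3,ξ)}
  {1, 3} × {ν, ξ} = {(1,ν), (1,ξ), (3,ν), (3,ξ)}
  {1, 2, 3} × {ν, ξ} = {(1,ν), (1,ξ), (2,ν), (2,ξ), (3,ν), (3,ξ)}
These 13 distinct sets form the basis B.
Close under arbitrary unions to get τ_{X×Y}; counting gives |τ_{X×Y}| = 25.


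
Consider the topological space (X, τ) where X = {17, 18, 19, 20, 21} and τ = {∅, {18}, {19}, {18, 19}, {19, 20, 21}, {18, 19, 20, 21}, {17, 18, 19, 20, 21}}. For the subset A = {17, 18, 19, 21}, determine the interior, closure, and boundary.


int(A) = {18, 19}, cl(A) = {17, 18, 19, 20, 21}, ∂A = {17, 20, 21}.

Closed sets in (X, τ) are complements of opens:
  closed(X, τ) = {∅, {17}, {17, 18}, {17, 20, 21}, {17, 18, 20, 21}, {17, 19, 20, 21}, {17, 18, 19, 20, 21}}.
int(A) = ⋃ {U ∈ τ : U ⊆ A}. Opens contained in A: ∅, {18}, {19}, {18, 19}.
Taking the union of these: int(A) = {18, 19}.
cl(A) = ⋂ {C closed : A ⊆ C}. Closed sets containing A: {17, 18, 19, 20, 21}.
Intersecting these: cl(A) = {17, 18, 19, 20, 21}.
∂A = cl(A) ∖ int(A) = {17, 18, 19, 20, 21} ∖ {18, 19} = {17, 20, 21}.


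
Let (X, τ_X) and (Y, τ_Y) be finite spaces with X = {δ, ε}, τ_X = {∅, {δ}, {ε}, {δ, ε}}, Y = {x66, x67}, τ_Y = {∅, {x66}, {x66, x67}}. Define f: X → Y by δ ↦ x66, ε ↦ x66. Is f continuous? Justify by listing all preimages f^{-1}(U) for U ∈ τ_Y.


f IS continuous.

Compute f^{-1}(U) for each U ∈ τ_Y:
  U = ∅: f^{-1}(U) = ∅ ∈ τ_X ✓.
  U = {x66}: f^{-1}(U) = {δ, ε} ∈ τ_X ✓.
  U = {x66, x67}: f^{-1}(U) = {δ, ε} ∈ τ_X ✓.
Every preimage lies in τ_X, so f IS continuous.


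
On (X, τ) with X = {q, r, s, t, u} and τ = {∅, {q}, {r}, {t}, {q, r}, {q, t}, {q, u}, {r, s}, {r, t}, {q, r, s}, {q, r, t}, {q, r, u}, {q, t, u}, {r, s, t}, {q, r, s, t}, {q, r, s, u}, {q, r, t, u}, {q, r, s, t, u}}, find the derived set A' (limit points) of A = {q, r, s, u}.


A' = {s, u}

For each x ∈ X, list the open sets U ∈ τ with x ∈ U, then check whether U ∩ (A ∖ {x}) ≠ ∅ for every such U.
  x = q: open {q} ∋ x has {q} ∩ (A ∖ {q}) = ∅, so x is NOT a limit point.
  x = r: open {r} ∋ x has {r} ∩ (A ∖ {r}) = ∅, so x is NOT a limit point.
  x = s: opens ∋ x are {r, s}, {q, r, s}, {r, s, t}, {q, r, s, t}, {q, r, s, u}, {q, r, s, t, u}; each meets A ∖ {s}, so x IS a limit point.
  x = t: open {t} ∋ x has {t} ∩ (A ∖ {t}) = ∅, so x is NOT a limit point.
  x = u: opens ∋ x are {q, u}, {q, r, u}, {q, t, u}, {q, r, s, u}, {q, r, t, u}, {q, r, s, t, u}; each meets A ∖ {u}, so x IS a limit point.
Collecting: A' = {s, u}.


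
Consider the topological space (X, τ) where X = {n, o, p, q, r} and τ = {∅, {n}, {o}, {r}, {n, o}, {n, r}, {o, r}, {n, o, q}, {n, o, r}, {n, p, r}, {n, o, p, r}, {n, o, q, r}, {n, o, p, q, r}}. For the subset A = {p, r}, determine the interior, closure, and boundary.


int(A) = {r}, cl(A) = {p, r}, ∂A = {p}.

Closed sets in (X, τ) are complements of opens:
  closed(X, τ) = {∅, {p}, {q}, {o, q}, {p, q}, {p, r}, {n, p, q}, {o, p, q}, {p, q, r}, {n, o, p, q}, {n, p, q, r}, {o, p, q, r}, {n, o, p, q, r}}.
int(A) = ⋃ {U ∈ τ : U ⊆ A}. Opens contained in A: ∅, {r}.
Taking the union of these: int(A) = {r}.
cl(A) = ⋂ {C closed : A ⊆ C}. Closed sets containing A: {p, r}, {p, q, r}, {n, p, q, r}, {o, p, q, r}, {n, o, p, q, r}.
Intersecting these: cl(A) = {p, r}.
∂A = cl(A) ∖ int(A) = {p, r} ∖ {r} = {p}.


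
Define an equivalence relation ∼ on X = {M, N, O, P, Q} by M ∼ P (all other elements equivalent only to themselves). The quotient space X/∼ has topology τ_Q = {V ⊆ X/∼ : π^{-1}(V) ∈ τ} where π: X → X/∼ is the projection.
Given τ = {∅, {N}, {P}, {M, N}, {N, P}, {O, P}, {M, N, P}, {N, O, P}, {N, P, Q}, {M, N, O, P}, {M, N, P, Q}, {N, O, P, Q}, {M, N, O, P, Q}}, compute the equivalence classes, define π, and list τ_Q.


X/∼ = {[M=P], [N], [O], [Q]}; |τ_Q| = 6.

Equivalence classes: [M=P], [N], [O], [Q].
Quotient map π: X → X/∼ sends M ↦ [M=P], N ↦ [N], O ↦ [O], P ↦ [M=P], Q ↦ [Q].
For each subset V ⊆ X/∼, compute π^{-1}(V) ⊆ X and check whether π^{-1}(V) ∈ τ. V is open in τ_Q iff π^{-1}(V) ∈ τ.
  V = {}: π^{-1}(V) = ∅ ∈ τ ✓.
  V = {[M=P]}: π^{-1}(V) = {M, P} ∉ τ ✗.
  V = {[N]}: π^{-1}(V) = {N} ∈ τ ✓.
  V = {[M=P], [N]}: π^{-1}(V) = {M, N, P} ∈ τ ✓.
  V = {[O]}: π^{-1}(V) = {O} ∉ τ ✗.
  V = {[M=P], [O]}: π^{-1}(V) = {M, O, P} ∉ τ ✗.
  V = {[N], [O]}: π^{-1}(V) = {N, O} ∉ τ ✗.
  V = {[M=P], [N], [O]}: π^{-1}(V) = {M, N, O, P} ∈ τ ✓.
  V = {[Q]}: π^{-1}(V) = {Q} ∉ τ ✗.
  V = {[M=P], [Q]}: π^{-1}(V) = {M, P, Q} ∉ τ ✗.
  V = {[N], [Q]}: π^{-1}(V) = {N, Q} ∉ τ ✗.
  V = {[M=P], [N], [Q]}: π^{-1}(V) = {M, N, P, Q} ∈ τ ✓.
  V = {[O], [Q]}: π^{-1}(V) = {O, Q} ∉ τ ✗.
  V = {[M=P], [O], [Q]}: π^{-1}(V) = {M, O, P, Q} ∉ τ ✗.
  V = {[N], [O], [Q]}: π^{-1}(V) = {N, O, Q} ∉ τ ✗.
  V = {[M=P], [N], [O], [Q]}: π^{-1}(V) = {M, N, O, P, Q} ∈ τ ✓.
Open sets in the quotient: τ_Q = {{}, {[N]}, {[M=P], [N]}, {[M=P], [N], [O]}, {[M=P], [N], [Q]}, {[M=P], [N], [O], [Q]}} (6 elements).


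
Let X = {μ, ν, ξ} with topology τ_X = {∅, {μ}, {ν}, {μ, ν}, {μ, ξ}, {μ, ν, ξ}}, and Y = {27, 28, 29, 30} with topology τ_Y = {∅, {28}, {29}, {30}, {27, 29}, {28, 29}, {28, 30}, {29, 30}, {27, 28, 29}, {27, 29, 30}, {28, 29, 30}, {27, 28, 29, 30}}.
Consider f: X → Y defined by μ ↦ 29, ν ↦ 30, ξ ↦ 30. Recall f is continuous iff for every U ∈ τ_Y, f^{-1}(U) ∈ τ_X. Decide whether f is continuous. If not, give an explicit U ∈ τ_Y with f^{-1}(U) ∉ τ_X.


f is NOT continuous.

Compute f^{-1}(U) for each U ∈ τ_Y:
  U = ∅: f^{-1}(U) = ∅ ∈ τ_X ✓.
  U = {28}: f^{-1}(U) = ∅ ∈ τ_X ✓.
  U = {29}: f^{-1}(U) = {μ} ∈ τ_X ✓.
  U = {30}: f^{-1}(U) = {ν, ξ} ∉ τ_X ✗.
  U = {27, 29}: f^{-1}(U) = {μ} ∈ τ_X ✓.
  U = {28, 29}: f^{-1}(U) = {μ} ∈ τ_X ✓.
  U = {28, 30}: f^{-1}(U) = {ν, ξ} ∉ τ_X ✗.
  U = {29, 30}: f^{-1}(U) = {μ, ν, ξ} ∈ τ_X ✓.
  U = {27, 28, 29}: f^{-1}(U) = {μ} ∈ τ_X ✓.
  U = {27, 29, 30}: f^{-1}(U) = {μ, ν, ξ} ∈ τ_X ✓.
  U = {28, 29, 30}: f^{-1}(U) = {μ, ν, ξ} ∈ τ_X ✓.
  U = {27, 28, 29, 30}: f^{-1}(U) = {μ, ν, ξ} ∈ τ_X ✓.
Found U = {30} with f^{-1}(U) = {ν, ξ} not in τ_X. Therefore f is NOT continuous.


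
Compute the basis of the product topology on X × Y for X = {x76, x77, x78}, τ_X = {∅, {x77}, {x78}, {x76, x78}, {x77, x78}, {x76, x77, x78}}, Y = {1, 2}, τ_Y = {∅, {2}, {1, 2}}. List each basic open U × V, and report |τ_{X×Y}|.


Basis B = {∅ × ∅, {x77} × {2}, {x78} × {2}, {x76, x78} × {2}, {x77} × {1, 2}, {x77, x78} × {2}, {x78} × {1, 2}, {x76, x77, x78} × {2}, {x76, x78} × {1, 2}, {x77, x78} × {1, 2}, {x76, x77, x78} × {1, 2}}; |τ_{X×Y}| = 18.

Enumerate products U × V with U ∈ τ_X, V ∈ τ_Y (deduplicated):
  ∅ × ∅ = {} (∅)
  {x77} × {2} = {(x77,2)}
  {x78} × {2} = {(x78,2)}
  {x76, x78} × {2} = {(x76,2), (x78,2)}
  {x77} × {1, 2} = {(x77,1), (x77,2)}
  {x77, x78} × {2} = {(x77,2), (x78,2)}
  {x78} × {1, 2} = {(x78,1), (x78,2)}
  {x76, x77, x78} × {2} = {(x76,2), (x77,2), (x78,2)}
  {x76, x78} × {1, 2} = {(x76,1), (x76,2), (x78,1), (x78,2)}
  {x77, x78} × {1, 2} = {(x77,1), (x77,2), (x78,1), (x78,2)}
  {x76, x77, x78} × {1, 2} = {(x76,1), (x76,2), (x77,1), (x77,2), (x78,1), (x78,2)}
These 11 distinct sets form the basis B.
Close under arbitrary unions to get τ_{X×Y}; counting gives |τ_{X×Y}| = 18.


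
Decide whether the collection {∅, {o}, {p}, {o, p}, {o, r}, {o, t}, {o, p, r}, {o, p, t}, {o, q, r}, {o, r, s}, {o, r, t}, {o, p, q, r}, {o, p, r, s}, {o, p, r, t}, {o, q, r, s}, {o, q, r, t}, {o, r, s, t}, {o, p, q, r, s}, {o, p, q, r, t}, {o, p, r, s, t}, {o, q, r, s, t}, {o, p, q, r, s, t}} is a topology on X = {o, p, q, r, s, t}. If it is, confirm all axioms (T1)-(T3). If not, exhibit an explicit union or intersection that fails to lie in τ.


τ IS a topology on X.

Axiom (T1): ∅ ∈ τ? Yes; X ∈ τ? Yes.
Axiom (T2/T3): check pairwise unions and intersections of members of τ.
All pairwise intersections and unions checked — each lies in τ. Therefore τ satisfies (T1), (T2), (T3): it IS a topology on X.


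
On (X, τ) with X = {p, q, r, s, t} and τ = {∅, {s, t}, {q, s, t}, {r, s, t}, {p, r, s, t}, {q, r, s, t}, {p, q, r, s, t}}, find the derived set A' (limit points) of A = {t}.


A' = {p, q, r, s}

For each x ∈ X, list the open sets U ∈ τ with x ∈ U, then check whether U ∩ (A ∖ {x}) ≠ ∅ for every such U.
  x = p: opens ∋ x are {p, r, s, t}, {p, q, r, s, t}; each meets A ∖ {p}, so x IS a limit point.
  x = q: opens ∋ x are {q, s, t}, {q, r, s, t}, {p, q, r, s, t}; each meets A ∖ {q}, so x IS a limit point.
  x = r: opens ∋ x are {r, s, t}, {p, r, s, t}, {q, r, s, t}, {p, q, r, s, t}; each meets A ∖ {r}, so x IS a limit point.
  x = s: opens ∋ x are {s, t}, {q, s, t}, {r, s, t}, {p, r, s, t}, {q, r, s, t}, {p, q, r, s, t}; each meets A ∖ {s}, so x IS a limit point.
  x = t: open {s, t} ∋ x has {s, t} ∩ (A ∖ {t}) = ∅, so x is NOT a limit point.
Collecting: A' = {p, q, r, s}.


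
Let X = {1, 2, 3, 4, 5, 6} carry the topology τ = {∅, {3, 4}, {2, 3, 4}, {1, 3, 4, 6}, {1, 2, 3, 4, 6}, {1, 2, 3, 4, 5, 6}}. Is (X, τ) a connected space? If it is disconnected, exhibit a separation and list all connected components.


(X, τ) is connected.

Find clopen sets (U ∈ τ with X ∖ U ∈ τ):
  U = ∅, X ∖ U = {1, 2, 3, 4, 5, 6} — both open, so U is clopen.
  U = {1, 2, 3, 4, 5, 6}, X ∖ U = ∅ — both open, so U is clopen.
Only trivial clopens (∅ and X) exist, so (X, τ) is connected.
Compute connected components by grouping points that agree on all clopens:
  component: {1, 2, 3, 4, 5, 6}


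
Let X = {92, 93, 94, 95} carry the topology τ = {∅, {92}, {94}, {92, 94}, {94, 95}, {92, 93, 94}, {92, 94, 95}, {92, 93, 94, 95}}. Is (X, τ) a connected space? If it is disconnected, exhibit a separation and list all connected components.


(X, τ) is connected.

Find clopen sets (U ∈ τ with X ∖ U ∈ τ):
  U = ∅, X ∖ U = {92, 93, 94, 95} — both open, so U is clopen.
  U = {92, 93, 94, 95}, X ∖ U = ∅ — both open, so U is clopen.
Only trivial clopens (∅ and X) exist, so (X, τ) is connected.
Compute connected components by grouping points that agree on all clopens:
  component: {92, 93, 94, 95}


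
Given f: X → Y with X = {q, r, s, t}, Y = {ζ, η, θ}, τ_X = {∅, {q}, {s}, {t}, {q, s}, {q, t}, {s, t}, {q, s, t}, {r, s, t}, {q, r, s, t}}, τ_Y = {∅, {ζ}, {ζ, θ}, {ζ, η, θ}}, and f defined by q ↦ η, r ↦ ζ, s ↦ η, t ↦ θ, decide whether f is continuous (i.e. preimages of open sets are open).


f is NOT continuous.

Compute f^{-1}(U) for each U ∈ τ_Y:
  U = ∅: f^{-1}(U) = ∅ ∈ τ_X ✓.
  U = {ζ}: f^{-1}(U) = {r} ∉ τ_X ✗.
  U = {ζ, θ}: f^{-1}(U) = {r, t} ∉ τ_X ✗.
  U = {ζ, η, θ}: f^{-1}(U) = {q, r, s, t} ∈ τ_X ✓.
Found U = {ζ} with f^{-1}(U) = {r} not in τ_X. Therefore f is NOT continuous.


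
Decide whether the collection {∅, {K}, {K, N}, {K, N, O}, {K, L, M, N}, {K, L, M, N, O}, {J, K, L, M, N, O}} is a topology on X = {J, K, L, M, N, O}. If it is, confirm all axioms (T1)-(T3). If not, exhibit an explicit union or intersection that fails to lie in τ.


τ IS a topology on X.

Axiom (T1): ∅ ∈ τ? Yes; X ∈ τ? Yes.
Axiom (T2/T3): check pairwise unions and intersections of members of τ.
All pairwise intersections and unions checked — each lies in τ. Therefore τ satisfies (T1), (T2), (T3): it IS a topology on X.


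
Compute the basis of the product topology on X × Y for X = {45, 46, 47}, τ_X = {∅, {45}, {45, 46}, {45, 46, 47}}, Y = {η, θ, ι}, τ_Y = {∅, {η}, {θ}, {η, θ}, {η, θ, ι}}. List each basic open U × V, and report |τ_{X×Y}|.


Basis B = {∅ × ∅, {45} × {η}, {45} × {θ}, {45} × {η, θ}, {45, 46} × {η}, {45, 46} × {θ}, {45} × {η, θ, ι}, {45, 46, 47} × {η}, {45, 46, 47} × {θ}, {45, 46} × {η, θ}, {45, 46} × {η, θ, ι}, {45, 46, 47} × {η, θ}, {45, 46, 47} × {η, θ, ι}}; |τ_{X×Y}| = 30.

Enumerate products U × V with U ∈ τ_X, V ∈ τ_Y (deduplicated):
  ∅ × ∅ = {} (∅)
  {45} × {η} = {(45,η)}
  {45} × {θ} = {(45,θ)}
  {45} × {η, θ} = {(45,η), (45,θ)}
  {45, 46} × {η} = {(45,η), (46,η)}
  {45, 46} × {θ} = {(45,θ), (46,θ)}
  {45} × {η, θ, ι} = {(45,η), (45,θ), (45,ι)}
  {45, 46, 47} × {η} = {(45,η), (46,η), (47,η)}
  {45, 46, 47} × {θ} = {(45,θ), (46,θ), (47,θ)}
  {45, 46} × {η, θ} = {(45,η), (45,θ), (46,η), (46,θ)}
  {45, 46} × {η, θ, ι} = {(45,η), (45,θ), (45,ι), (46,η), (46,θ), (46,ι)}
  {45, 46, 47} × {η, θ} = {(45,η), (45,θ), (46,η), (46,θ), (47,η), (47,θ)}
  {45, 46, 47} × {η, θ, ι} = {(45,η), (45,θ), (45,ι), (46,η), (46,θ), (46,ι), (47,η), (47,θ), (47,ι)}
These 13 distinct sets form the basis B.
Close under arbitrary unions to get τ_{X×Y}; counting gives |τ_{X×Y}| = 30.


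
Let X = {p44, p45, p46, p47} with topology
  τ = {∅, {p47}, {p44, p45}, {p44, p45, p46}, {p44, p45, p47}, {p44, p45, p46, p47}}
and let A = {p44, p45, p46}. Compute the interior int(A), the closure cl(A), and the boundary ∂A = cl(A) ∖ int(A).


int(A) = {p44, p45, p46}, cl(A) = {p44, p45, p46}, ∂A = ∅.

Closed sets in (X, τ) are complements of opens:
  closed(X, τ) = {∅, {p46}, {p47}, {p46, p47}, {p44, p45, p46}, {p44, p45, p46, p47}}.
int(A) = ⋃ {U ∈ τ : U ⊆ A}. Opens contained in A: ∅, {p44, p45}, {p44, p45, p46}.
Taking the union of these: int(A) = {p44, p45, p46}.
cl(A) = ⋂ {C closed : A ⊆ C}. Closed sets containing A: {p44, p45, p46}, {p44, p45, p46, p47}.
Intersecting these: cl(A) = {p44, p45, p46}.
∂A = cl(A) ∖ int(A) = {p44, p45, p46} ∖ {p44, p45, p46} = ∅.


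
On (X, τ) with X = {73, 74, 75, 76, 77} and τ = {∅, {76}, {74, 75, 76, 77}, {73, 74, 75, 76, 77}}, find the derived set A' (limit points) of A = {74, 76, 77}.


A' = {73, 74, 75, 77}

For each x ∈ X, list the open sets U ∈ τ with x ∈ U, then check whether U ∩ (A ∖ {x}) ≠ ∅ for every such U.
  x = 73: opens ∋ x are {73, 74, 75, 76, 77}; each meets A ∖ {73}, so x IS a limit point.
  x = 74: opens ∋ x are {74, 75, 76, 77}, {73, 74, 75, 76, 77}; each meets A ∖ {74}, so x IS a limit point.
  x = 75: opens ∋ x are {74, 75, 76, 77}, {73, 74, 75, 76, 77}; each meets A ∖ {75}, so x IS a limit point.
  x = 76: open {76} ∋ x has {76} ∩ (A ∖ {76}) = ∅, so x is NOT a limit point.
  x = 77: opens ∋ x are {74, 75, 76, 77}, {73, 74, 75, 76, 77}; each meets A ∖ {77}, so x IS a limit point.
Collecting: A' = {73, 74, 75, 77}.


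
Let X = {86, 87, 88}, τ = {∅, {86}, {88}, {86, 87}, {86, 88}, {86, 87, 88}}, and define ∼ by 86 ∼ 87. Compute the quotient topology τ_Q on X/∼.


X/∼ = {[86=87], [88]}; |τ_Q| = 4.

Equivalence classes: [86=87], [88].
Quotient map π: X → X/∼ sends 86 ↦ [86=87], 87 ↦ [86=87], 88 ↦ [88].
For each subset V ⊆ X/∼, compute π^{-1}(V) ⊆ X and check whether π^{-1}(V) ∈ τ. V is open in τ_Q iff π^{-1}(V) ∈ τ.
  V = {}: π^{-1}(V) = ∅ ∈ τ ✓.
  V = {[86=87]}: π^{-1}(V) = {86, 87} ∈ τ ✓.
  V = {[88]}: π^{-1}(V) = {88} ∈ τ ✓.
  V = {[86=87], [88]}: π^{-1}(V) = {86, 87, 88} ∈ τ ✓.
Open sets in the quotient: τ_Q = {{}, {[86=87]}, {[88]}, {[86=87], [88]}} (4 elements).


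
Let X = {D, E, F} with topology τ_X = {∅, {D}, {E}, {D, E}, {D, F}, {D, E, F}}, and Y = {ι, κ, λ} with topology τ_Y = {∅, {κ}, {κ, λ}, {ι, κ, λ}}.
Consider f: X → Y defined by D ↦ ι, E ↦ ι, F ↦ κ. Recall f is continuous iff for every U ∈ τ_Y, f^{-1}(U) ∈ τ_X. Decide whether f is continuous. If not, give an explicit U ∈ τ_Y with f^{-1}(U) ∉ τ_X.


f is NOT continuous.

Compute f^{-1}(U) for each U ∈ τ_Y:
  U = ∅: f^{-1}(U) = ∅ ∈ τ_X ✓.
  U = {κ}: f^{-1}(U) = {F} ∉ τ_X ✗.
  U = {κ, λ}: f^{-1}(U) = {F} ∉ τ_X ✗.
  U = {ι, κ, λ}: f^{-1}(U) = {D, E, F} ∈ τ_X ✓.
Found U = {κ} with f^{-1}(U) = {F} not in τ_X. Therefore f is NOT continuous.


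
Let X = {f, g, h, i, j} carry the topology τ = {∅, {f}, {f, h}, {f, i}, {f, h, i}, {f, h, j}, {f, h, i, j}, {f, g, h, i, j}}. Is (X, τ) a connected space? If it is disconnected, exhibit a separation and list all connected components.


(X, τ) is connected.

Find clopen sets (U ∈ τ with X ∖ U ∈ τ):
  U = ∅, X ∖ U = {f, g, h, i, j} — both open, so U is clopen.
  U = {f, g, h, i, j}, X ∖ U = ∅ — both open, so U is clopen.
Only trivial clopens (∅ and X) exist, so (X, τ) is connected.
Compute connected components by grouping points that agree on all clopens:
  component: {f, g, h, i, j}


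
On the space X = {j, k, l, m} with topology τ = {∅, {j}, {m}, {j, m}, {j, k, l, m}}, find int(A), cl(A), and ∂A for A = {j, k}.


int(A) = {j}, cl(A) = {j, k, l}, ∂A = {k, l}.

Closed sets in (X, τ) are complements of opens:
  closed(X, τ) = {∅, {k, l}, {j, k, l}, {k, l, m}, {j, k, l, m}}.
int(A) = ⋃ {U ∈ τ : U ⊆ A}. Opens contained in A: ∅, {j}.
Taking the union of these: int(A) = {j}.
cl(A) = ⋂ {C closed : A ⊆ C}. Closed sets containing A: {j, k, l}, {j, k, l, m}.
Intersecting these: cl(A) = {j, k, l}.
∂A = cl(A) ∖ int(A) = {j, k, l} ∖ {j} = {k, l}.


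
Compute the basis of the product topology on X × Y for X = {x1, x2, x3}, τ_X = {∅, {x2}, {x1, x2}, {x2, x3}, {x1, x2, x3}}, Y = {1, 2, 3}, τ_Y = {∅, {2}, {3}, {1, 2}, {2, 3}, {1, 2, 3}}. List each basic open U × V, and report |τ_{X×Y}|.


Basis B = {∅ × ∅, {x2} × {2}, {x2} × {3}, {x1, x2} × {2}, {x1, x2} × {3}, {x2} × {1, 2}, {x2} × {2, 3}, {x2, x3} × {2}, {x2, x3} × {3}, {x1, x2, x3} × {2}, {x1, x2, x3} × {3}, {x2} × {1, 2, 3}, {x1, x2} × {1, 2}, {x1, x2} × {2, 3}, {x2, x3} × {1, 2}, {x2, x3} × {2, 3}, {x1, x2} × {1, 2, 3}, {x1, x2, x3} × {1, 2}, {x1, x2, x3} × {2, 3}, {x2, x3} × {1, 2, 3}, {x1, x2, x3} × {1, 2, 3}}; |τ_{X×Y}| = 70.

Enumerate products U × V with U ∈ τ_X, V ∈ τ_Y (deduplicated):
  ∅ × ∅ = {} (∅)
  {x2} × {2} = {(x2,2)}
  {x2} × {3} = {(x2,3)}
  {x1, x2} × {2} = {(x1,2), (x2,2)}
  {x1, x2} × {3} = {(x1,3), (x2,3)}
  {x2} × {1, 2} = {(x2,1), (x2,2)}
  {x2} × {2, 3} = {(x2,2), (x2,3)}
  {x2, x3} × {2} = {(x2,2), (x3,2)}
  {x2, x3} × {3} = {(x2,3), (x3,3)}
  {x1, x2, x3} × {2} = {(x1,2), (x2,2), (x3,2)}
  {x1, x2, x3} × {3} = {(x1,3), (x2,3), (x3,3)}
  {x2} × {1, 2, 3} = {(x2,1), (x2,2), (x2,3)}
  {x1, x2} × {1, 2} = {(x1,1), (x1,2), (x2,1), (x2,2)}
  {x1, x2} × {2, 3} = {(x1,2), (x1,3), (x2,2), (x2,3)}
  {x2, x3} × {1, 2} = {(x2,1), (x2,2), (x3,1), (x3,2)}
  {x2, x3} × {2, 3} = {(x2,2), (x2,3), (x3,2), (x3,3)}
  {x1, x2} × {1, 2, 3} = {(x1,1), (x1,2), (x1,3), (x2,1), (x2,2), (x2,3)}
  {x1, x2, x3} × {1, 2} = {(x1,1), (x1,2), (x2,1), (x2,2), (x3,1), (x3,2)}
  {x1, x2, x3} × {2, 3} = {(x1,2), (x1,3), (x2,2), (x2,3), (x3,2), (x3,3)}
  {x2, x3} × {1, 2, 3} = {(x2,1), (x2,2), (x2,3), (x3,1), (x3,2), (x3,3)}
  {x1, x2, x3} × {1, 2, 3} = {(x1,1), (x1,2), (x1,3), (x2,1), (x2,2), (x2,3), (x3,1), (x3,2), (x3,3)}
These 21 distinct sets form the basis B.
Close under arbitrary unions to get τ_{X×Y}; counting gives |τ_{X×Y}| = 70.


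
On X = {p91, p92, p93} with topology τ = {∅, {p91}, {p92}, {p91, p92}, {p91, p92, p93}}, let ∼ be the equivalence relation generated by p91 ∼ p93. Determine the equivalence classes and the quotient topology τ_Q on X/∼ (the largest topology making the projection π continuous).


X/∼ = {[p91=p93], [p92]}; |τ_Q| = 3.

Equivalence classes: [p91=p93], [p92].
Quotient map π: X → X/∼ sends p91 ↦ [p91=p93], p92 ↦ [p92], p93 ↦ [p91=p93].
For each subset V ⊆ X/∼, compute π^{-1}(V) ⊆ X and check whether π^{-1}(V) ∈ τ. V is open in τ_Q iff π^{-1}(V) ∈ τ.
  V = {}: π^{-1}(V) = ∅ ∈ τ ✓.
  V = {[p91=p93]}: π^{-1}(V) = {p91, p93} ∉ τ ✗.
  V = {[p92]}: π^{-1}(V) = {p92} ∈ τ ✓.
  V = {[p91=p93], [p92]}: π^{-1}(V) = {p91, p92, p93} ∈ τ ✓.
Open sets in the quotient: τ_Q = {{}, {[p92]}, {[p91=p93], [p92]}} (3 elements).


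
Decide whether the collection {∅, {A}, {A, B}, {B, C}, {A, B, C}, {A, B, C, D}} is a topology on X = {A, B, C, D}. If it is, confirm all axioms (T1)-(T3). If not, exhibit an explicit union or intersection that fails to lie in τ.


τ is NOT a topology on X.

Axiom (T1): ∅ ∈ τ? Yes; X ∈ τ? Yes.
Axiom (T2/T3): check pairwise unions and intersections of members of τ.
Counterexample for (T3): {A, B} ∩ {B, C} = {B} ∉ τ. Therefore τ is NOT a topology.


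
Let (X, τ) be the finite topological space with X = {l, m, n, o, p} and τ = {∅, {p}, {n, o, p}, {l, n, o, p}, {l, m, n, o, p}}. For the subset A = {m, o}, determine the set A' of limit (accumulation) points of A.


A' = {l, m, n}

For each x ∈ X, list the open sets U ∈ τ with x ∈ U, then check whether U ∩ (A ∖ {x}) ≠ ∅ for every such U.
  x = l: opens ∋ x are {l, n, o, p}, {l, m, n, o, p}; each meets A ∖ {l}, so x IS a limit point.
  x = m: opens ∋ x are {l, m, n, o, p}; each meets A ∖ {m}, so x IS a limit point.
  x = n: opens ∋ x are {n, o, p}, {l, n, o, p}, {l, m, n, o, p}; each meets A ∖ {n}, so x IS a limit point.
  x = o: open {n, o, p} ∋ x has {n, o, p} ∩ (A ∖ {o}) = ∅, so x is NOT a limit point.
  x = p: open {p} ∋ x has {p} ∩ (A ∖ {p}) = ∅, so x is NOT a limit point.
Collecting: A' = {l, m, n}.


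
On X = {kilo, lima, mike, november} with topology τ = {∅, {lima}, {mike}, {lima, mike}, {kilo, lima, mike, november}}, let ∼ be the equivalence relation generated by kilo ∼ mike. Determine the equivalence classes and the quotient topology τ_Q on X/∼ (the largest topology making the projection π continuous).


X/∼ = {[kilo=mike], [lima], [november]}; |τ_Q| = 3.

Equivalence classes: [kilo=mike], [lima], [november].
Quotient map π: X → X/∼ sends kilo ↦ [kilo=mike], lima ↦ [lima], mike ↦ [kilo=mike], november ↦ [november].
For each subset V ⊆ X/∼, compute π^{-1}(V) ⊆ X and check whether π^{-1}(V) ∈ τ. V is open in τ_Q iff π^{-1}(V) ∈ τ.
  V = {}: π^{-1}(V) = ∅ ∈ τ ✓.
  V = {[kilo=mike]}: π^{-1}(V) = {kilo, mike} ∉ τ ✗.
  V = {[lima]}: π^{-1}(V) = {lima} ∈ τ ✓.
  V = {[kilo=mike], [lima]}: π^{-1}(V) = {kilo, lima, mike} ∉ τ ✗.
  V = {[november]}: π^{-1}(V) = {november} ∉ τ ✗.
  V = {[kilo=mike], [november]}: π^{-1}(V) = {kilo, mike, november} ∉ τ ✗.
  V = {[lima], [november]}: π^{-1}(V) = {lima, november} ∉ τ ✗.
  V = {[kilo=mike], [lima], [november]}: π^{-1}(V) = {kilo, lima, mike, november} ∈ τ ✓.
Open sets in the quotient: τ_Q = {{}, {[lima]}, {[kilo=mike], [lima], [november]}} (3 elements).


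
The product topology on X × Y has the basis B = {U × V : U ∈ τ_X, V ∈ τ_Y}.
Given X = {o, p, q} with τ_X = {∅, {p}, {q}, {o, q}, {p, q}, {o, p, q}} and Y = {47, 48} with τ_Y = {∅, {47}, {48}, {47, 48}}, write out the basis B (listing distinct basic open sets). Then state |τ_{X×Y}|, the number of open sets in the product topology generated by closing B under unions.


Basis B = {∅ × ∅, {p} × {47}, {p} × {48}, {q} × {47}, {q} × {48}, {o, q} × {47}, {o, q} × {48}, {p} × {47, 48}, {p, q} × {47}, {p, q} × {48}, {q} × {47, 48}, {o, p, q} × {47}, {o, p, q} × {48}, {o, q} × {47, 48}, {p, q} × {47, 48}, {o, p, q} × {47, 48}}; |τ_{X×Y}| = 36.

Enumerate products U × V with U ∈ τ_X, V ∈ τ_Y (deduplicated):
  ∅ × ∅ = {} (∅)
  {p} × {47} = {(p,47)}
  {p} × {48} = {(p,48)}
  {q} × {47} = {(q,47)}
  {q} × {48} = {(q,48)}
  {o, q} × {47} = {(o,47), (q,47)}
  {o, q} × {48} = {(o,48), (q,48)}
  {p} × {47, 48} = {(p,47), (p,48)}
  {p, q} × {47} = {(p,47), (q,47)}
  {p, q} × {48} = {(p,48), (q,48)}
  {q} × {47, 48} = {(q,47), (q,48)}
  {o, p, q} × {47} = {(o,47), (p,47), (q,47)}
  {o, p, q} × {48} = {(o,48), (p,48), (q,48)}
  {o, q} × {47, 48} = {(o,47), (o,48), (q,47), (q,48)}
  {p, q} × {47, 48} = {(p,47), (p,48), (q,47), (q,48)}
  {o, p, q} × {47, 48} = {(o,47), (o,48), (p,47), (p,48), (q,47), (q,48)}
These 16 distinct sets form the basis B.
Close under arbitrary unions to get τ_{X×Y}; counting gives |τ_{X×Y}| = 36.


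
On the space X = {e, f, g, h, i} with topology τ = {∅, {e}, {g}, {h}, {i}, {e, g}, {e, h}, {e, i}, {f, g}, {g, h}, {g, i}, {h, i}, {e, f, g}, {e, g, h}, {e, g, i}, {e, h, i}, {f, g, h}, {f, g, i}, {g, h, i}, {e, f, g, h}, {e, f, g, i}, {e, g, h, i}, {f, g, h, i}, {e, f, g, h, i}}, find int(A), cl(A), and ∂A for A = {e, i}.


int(A) = {e, i}, cl(A) = {e, i}, ∂A = ∅.

Closed sets in (X, τ) are complements of opens:
  closed(X, τ) = {∅, {e}, {f}, {h}, {i}, {e, f}, {e, h}, {e, i}, {f, g}, {f, h}, {f, i}, {h, i}, {e, f, g}, {e, f, h}, {e, f, i}, {e, h, i}, {f, g, h}, {f, g, i}, {f, h, i}, {e, f, g, h}, {e, f, g, i}, {e, f, h, i}, {f, g, h, i}, {e, f, g, h, i}}.
int(A) = ⋃ {U ∈ τ : U ⊆ A}. Opens contained in A: ∅, {e}, {i}, {e, i}.
Taking the union of these: int(A) = {e, i}.
cl(A) = ⋂ {C closed : A ⊆ C}. Closed sets containing A: {e, i}, {e, f, i}, {e, h, i}, {e, f, g, i}, {e, f, h, i}, {e, f, g, h, i}.
Intersecting these: cl(A) = {e, i}.
∂A = cl(A) ∖ int(A) = {e, i} ∖ {e, i} = ∅.


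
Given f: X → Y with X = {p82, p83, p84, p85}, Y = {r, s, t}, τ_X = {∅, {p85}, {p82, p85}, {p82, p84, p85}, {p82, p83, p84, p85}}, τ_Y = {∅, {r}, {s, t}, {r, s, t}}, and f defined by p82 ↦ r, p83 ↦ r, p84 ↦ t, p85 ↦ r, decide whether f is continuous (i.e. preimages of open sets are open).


f is NOT continuous.

Compute f^{-1}(U) for each U ∈ τ_Y:
  U = ∅: f^{-1}(U) = ∅ ∈ τ_X ✓.
  U = {r}: f^{-1}(U) = {p82, p83, p85} ∉ τ_X ✗.
  U = {s, t}: f^{-1}(U) = {p84} ∉ τ_X ✗.
  U = {r, s, t}: f^{-1}(U) = {p82, p83, p84, p85} ∈ τ_X ✓.
Found U = {r} with f^{-1}(U) = {p82, p83, p85} not in τ_X. Therefore f is NOT continuous.


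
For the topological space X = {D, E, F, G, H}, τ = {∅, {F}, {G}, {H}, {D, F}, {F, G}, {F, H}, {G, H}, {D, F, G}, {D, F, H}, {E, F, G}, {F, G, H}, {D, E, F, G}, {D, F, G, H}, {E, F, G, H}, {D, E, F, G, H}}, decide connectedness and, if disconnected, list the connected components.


(X, τ) is disconnected; components = [{H}, {D, E, F, G}].

Find clopen sets (U ∈ τ with X ∖ U ∈ τ):
  U = ∅, X ∖ U = {D, E, F, G, H} — both open, so U is clopen.
  U = {H}, X ∖ U = {D, E, F, G} — both open, so U is clopen.
  U = {D, E, F, G}, X ∖ U = {H} — both open, so U is clopen.
  U = {D, E, F, G, H}, X ∖ U = ∅ — both open, so U is clopen.
Nontrivial clopen(s) exist: e.g. {H}. So (X, τ) is disconnected.
Compute connected components by grouping points that agree on all clopens:
  component: {H}
  component: {D, E, F, G}


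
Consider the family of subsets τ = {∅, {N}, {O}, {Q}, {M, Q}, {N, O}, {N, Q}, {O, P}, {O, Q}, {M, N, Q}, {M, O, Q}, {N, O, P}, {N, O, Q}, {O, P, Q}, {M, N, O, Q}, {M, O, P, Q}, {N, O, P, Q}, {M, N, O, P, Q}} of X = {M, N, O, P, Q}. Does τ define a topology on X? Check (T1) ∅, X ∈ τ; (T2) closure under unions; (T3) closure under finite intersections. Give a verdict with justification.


τ IS a topology on X.

Axiom (T1): ∅ ∈ τ? Yes; X ∈ τ? Yes.
Axiom (T2/T3): check pairwise unions and intersections of members of τ.
All pairwise intersections and unions checked — each lies in τ. Therefore τ satisfies (T1), (T2), (T3): it IS a topology on X.


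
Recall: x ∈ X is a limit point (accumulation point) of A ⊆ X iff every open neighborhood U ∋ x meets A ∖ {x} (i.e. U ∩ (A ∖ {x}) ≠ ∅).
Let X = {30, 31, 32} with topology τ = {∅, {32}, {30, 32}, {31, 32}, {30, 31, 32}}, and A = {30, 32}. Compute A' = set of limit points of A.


A' = {30, 31}

For each x ∈ X, list the open sets U ∈ τ with x ∈ U, then check whether U ∩ (A ∖ {x}) ≠ ∅ for every such U.
  x = 30: opens ∋ x are {30, 32}, {30, 31, 32}; each meets A ∖ {30}, so x IS a limit point.
  x = 31: opens ∋ x are {31, 32}, {30, 31, 32}; each meets A ∖ {31}, so x IS a limit point.
  x = 32: open {32} ∋ x has {32} ∩ (A ∖ {32}) = ∅, so x is NOT a limit point.
Collecting: A' = {30, 31}.


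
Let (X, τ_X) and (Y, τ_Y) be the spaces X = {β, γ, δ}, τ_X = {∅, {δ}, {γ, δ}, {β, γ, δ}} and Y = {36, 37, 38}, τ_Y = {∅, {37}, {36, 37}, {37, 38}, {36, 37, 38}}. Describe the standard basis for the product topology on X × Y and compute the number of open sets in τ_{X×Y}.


Basis B = {∅ × ∅, {δ} × {37}, {γ, δ} × {37}, {δ} × {36, 37}, {δ} × {37, 38}, {β, γ, δ} × {37}, {δ} × {36, 37, 38}, {γ, δ} × {36, 37}, {γ, δ} × {37, 38}, {β, γ, δ} × {36, 37}, {β, γ, δ} × {37, 38}, {γ, δ} × {36, 37, 38}, {β, γ, δ} × {36, 37, 38}}; |τ_{X×Y}| = 30.

Enumerate products U × V with U ∈ τ_X, V ∈ τ_Y (deduplicated):
  ∅ × ∅ = {} (∅)
  {δ} × {37} = {(δ,37)}
  {γ, δ} × {37} = {(γ,37), (δ,37)}
  {δ} × {36, 37} = {(δ,36), (δ,37)}
  {δ} × {37, 38} = {(δ,37), (δ,38)}
  {β, γ, δ} × {37} = {(β,37), (γ,37), (δ,37)}
  {δ} × {36, 37, 38} = {(δ,36), (δ,37), (δ,38)}
  {γ, δ} × {36, 37} = {(γ,36), (γ,37), (δ,36), (δ,37)}
  {γ, δ} × {37, 38} = {(γ,37), (γ,38), (δ,37), (δ,38)}
  {β, γ, δ} × {36, 37} = {(β,36), (β,37), (γ,36), (γ,37), (δ,36), (δ,37)}
  {β, γ, δ} × {37, 38} = {(β,37), (β,38), (γ,37), (γ,38), (δ,37), (δ,38)}
  {γ, δ} × {36, 37, 38} = {(γ,36), (γ,37), (γ,38), (δ,36), (δ,37), (δ,38)}
  {β, γ, δ} × {36, 37, 38} = {(β,36), (β,37), (β,38), (γ,36), (γ,37), (γ,38), (δ,36), (δ,37), (δ,38)}
These 13 distinct sets form the basis B.
Close under arbitrary unions to get τ_{X×Y}; counting gives |τ_{X×Y}| = 30.


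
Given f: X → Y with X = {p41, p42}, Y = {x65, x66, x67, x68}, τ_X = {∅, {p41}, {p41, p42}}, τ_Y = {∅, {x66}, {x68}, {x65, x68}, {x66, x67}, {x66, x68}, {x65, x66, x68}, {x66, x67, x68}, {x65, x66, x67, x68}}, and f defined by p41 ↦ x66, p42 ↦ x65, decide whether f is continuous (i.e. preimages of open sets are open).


f is NOT continuous.

Compute f^{-1}(U) for each U ∈ τ_Y:
  U = ∅: f^{-1}(U) = ∅ ∈ τ_X ✓.
  U = {x66}: f^{-1}(U) = {p41} ∈ τ_X ✓.
  U = {x68}: f^{-1}(U) = ∅ ∈ τ_X ✓.
  U = {x65, x68}: f^{-1}(U) = {p42} ∉ τ_X ✗.
  U = {x66, x67}: f^{-1}(U) = {p41} ∈ τ_X ✓.
  U = {x66, x68}: f^{-1}(U) = {p41} ∈ τ_X ✓.
  U = {x65, x66, x68}: f^{-1}(U) = {p41, p42} ∈ τ_X ✓.
  U = {x66, x67, x68}: f^{-1}(U) = {p41} ∈ τ_X ✓.
  U = {x65, x66, x67, x68}: f^{-1}(U) = {p41, p42} ∈ τ_X ✓.
Found U = {x65, x68} with f^{-1}(U) = {p42} not in τ_X. Therefore f is NOT continuous.


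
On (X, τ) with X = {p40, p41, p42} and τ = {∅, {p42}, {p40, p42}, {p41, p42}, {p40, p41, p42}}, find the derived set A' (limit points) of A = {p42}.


A' = {p40, p41}

For each x ∈ X, list the open sets U ∈ τ with x ∈ U, then check whether U ∩ (A ∖ {x}) ≠ ∅ for every such U.
  x = p40: opens ∋ x are {p40, p42}, {p40, p41, p42}; each meets A ∖ {p40}, so x IS a limit point.
  x = p41: opens ∋ x are {p41, p42}, {p40, p41, p42}; each meets A ∖ {p41}, so x IS a limit point.
  x = p42: open {p42} ∋ x has {p42} ∩ (A ∖ {p42}) = ∅, so x is NOT a limit point.
Collecting: A' = {p40, p41}.
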